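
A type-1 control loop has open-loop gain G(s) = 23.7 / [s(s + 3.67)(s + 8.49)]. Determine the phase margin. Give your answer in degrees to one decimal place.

Gain crossover: |G(jω)| = 1 at ω ≈ 0.743 rad/s.
∠G(j0.743) = −90° − arctan(0.743/3.67) − arctan(0.743/8.49) ≈ -106.44°
PM = 180° + (-106.44°) = 73.56°

73.6°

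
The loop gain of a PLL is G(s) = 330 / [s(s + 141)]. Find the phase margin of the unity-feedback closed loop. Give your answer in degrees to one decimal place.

89.0°

Gain crossover: |G(jω)| = 1 at ω ≈ 2.34 rad/s.
∠G(j2.34) = −90° − arctan(2.34/141) ≈ -90.95°
PM = 180° + (-90.95°) = 89.05°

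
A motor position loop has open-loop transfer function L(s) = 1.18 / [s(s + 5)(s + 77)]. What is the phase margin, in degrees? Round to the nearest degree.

90°

Gain crossover: |L(jω)| = 1 at ω ≈ 0.00306 rad/s.
∠L(j0.00306) = −90° − arctan(0.00306/5) − arctan(0.00306/77) ≈ -90.04°
PM = 180° + (-90.04°) = 89.96°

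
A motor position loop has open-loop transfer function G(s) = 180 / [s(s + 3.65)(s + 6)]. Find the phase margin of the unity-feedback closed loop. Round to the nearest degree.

Gain crossover: |G(jω)| = 1 at ω ≈ 4.31 rad s⁻¹.
∠G(j4.31) = −90° − arctan(4.31/3.65) − arctan(4.31/6) ≈ -175.46°
PM = 180° + (-175.46°) = 4.54°

5°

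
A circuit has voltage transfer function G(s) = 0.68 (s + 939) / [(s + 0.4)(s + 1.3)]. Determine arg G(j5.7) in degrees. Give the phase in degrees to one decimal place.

∠(j5.7 + 939) = arctan(5.7/939) = 0.35°
∠(j5.7 + 0.4) = arctan(5.7/0.4) = 85.99°
∠(j5.7 + 1.3) = arctan(5.7/1.3) = 77.15°
∠G(j5.7) = 0.35° − (85.99° + 77.15°) = -162.79°

-162.8°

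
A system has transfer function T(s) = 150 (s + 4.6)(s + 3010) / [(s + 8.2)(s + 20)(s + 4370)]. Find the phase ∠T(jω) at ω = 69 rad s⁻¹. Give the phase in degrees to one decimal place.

∠(j69 + 4.6) = arctan(69/4.6) = 86.19°
∠(j69 + 3010) = arctan(69/3010) = 1.31°
∠(j69 + 8.2) = arctan(69/8.2) = 83.22°
∠(j69 + 20) = arctan(69/20) = 73.84°
∠(j69 + 4370) = arctan(69/4370) = 0.90°
∠T(j69) = 86.19° + 1.31° − (83.22° + 73.84° + 0.90°) = -70.46°

-70.5 deg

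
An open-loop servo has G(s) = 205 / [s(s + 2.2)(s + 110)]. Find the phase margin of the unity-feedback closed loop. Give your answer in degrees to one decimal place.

69.7°

Gain crossover: |G(jω)| = 1 at ω ≈ 0.796 rad/s.
∠G(j0.796) = −90° − arctan(0.796/2.2) − arctan(0.796/110) ≈ -110.32°
PM = 180° + (-110.32°) = 69.68°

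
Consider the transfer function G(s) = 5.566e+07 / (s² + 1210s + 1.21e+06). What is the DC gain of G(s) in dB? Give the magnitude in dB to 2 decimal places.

G(0) = 5.566e+07 / 1.21e+06 = 46
20 log₁₀(46) = 33.255 dB

33.26 dB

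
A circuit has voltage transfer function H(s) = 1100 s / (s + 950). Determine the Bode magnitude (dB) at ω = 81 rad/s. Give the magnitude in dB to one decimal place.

39.4 dB

|j81| = 81
|j81 + 950| = √(81² + 950²) = 953.4
|H(j81)| = 1100 × 81 / 953.4 = 93.45
20 log₁₀(93.45) = 39.41 dB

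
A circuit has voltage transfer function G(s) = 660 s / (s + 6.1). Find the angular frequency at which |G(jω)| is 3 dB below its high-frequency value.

For a single-pole high-pass, the −3 dB point is at the pole: ω = 6.1 rad s⁻¹.

6.1 rad s⁻¹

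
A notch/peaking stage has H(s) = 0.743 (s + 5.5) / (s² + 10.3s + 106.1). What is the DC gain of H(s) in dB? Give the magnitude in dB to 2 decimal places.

-28.29 dB

H(0) = 0.743 × 5.5 / 106.1 = 0.038516
20 log₁₀(0.038516) = -28.287 dB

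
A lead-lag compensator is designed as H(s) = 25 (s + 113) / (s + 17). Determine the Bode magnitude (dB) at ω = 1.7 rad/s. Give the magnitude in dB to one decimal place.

44.4 dB

|j1.7 + 113| = √(1.7² + 113²) = 113
|j1.7 + 17| = √(1.7² + 17²) = 17.08
|H(j1.7)| = 25 × 113 / 17.08 = 165.37
20 log₁₀(165.37) = 44.37 dB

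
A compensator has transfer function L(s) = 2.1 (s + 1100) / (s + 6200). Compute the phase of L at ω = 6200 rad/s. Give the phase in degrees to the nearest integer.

∠(j6200 + 1100) = arctan(6200/1100) = 79.94°
∠(j6200 + 6200) = arctan(6200/6200) = 45.00°
∠L(j6200) = 79.94° − 45.00° = 34.94°

35 deg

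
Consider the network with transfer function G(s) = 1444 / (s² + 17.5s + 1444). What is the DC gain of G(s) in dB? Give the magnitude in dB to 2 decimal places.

G(0) = 1444 / 1444 = 1
20 log₁₀(1) = 0.000 dB

0.00 dB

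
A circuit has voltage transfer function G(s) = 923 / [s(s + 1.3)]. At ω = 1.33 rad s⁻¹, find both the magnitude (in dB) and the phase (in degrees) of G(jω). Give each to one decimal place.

|G| = 51.4 dB, ∠G = -135.7°

|j1.33 + 1.3| = √(1.33² + 1.3²) = 1.86
|j1.33| = 1.33
|G(j1.33)| = 923 / (1.86 × 1.33) = 373.15
20 log₁₀(373.15) = 51.44 dB
∠(j1.33 + 1.3) = arctan(1.33/1.3) = 45.65°
∠(j1.33) = 90.00°
∠G(j1.33) = − (45.65° + 90.00°) = -135.65°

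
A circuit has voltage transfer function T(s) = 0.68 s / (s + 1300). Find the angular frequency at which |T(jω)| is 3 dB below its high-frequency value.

For a single-pole high-pass, the −3 dB point is at the pole: ω = 1300 rad/s.

1300 rad/s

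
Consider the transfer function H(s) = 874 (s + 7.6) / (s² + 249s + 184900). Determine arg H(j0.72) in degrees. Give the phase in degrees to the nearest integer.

5°

∠(j0.72 + 7.6) = arctan(0.72/7.6) = 5.41°
∠[(j0.72)² + 249(j0.72) + 184900] = ∠[1.849e+05 + j179.28] = 0.06°
∠H(j0.72) = 5.41° − 0.06° = 5.36°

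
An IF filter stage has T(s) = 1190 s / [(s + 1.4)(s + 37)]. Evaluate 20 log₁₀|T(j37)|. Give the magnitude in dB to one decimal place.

|j37| = 37
|j37 + 1.4| = √(37² + 1.4²) = 37.03
|j37 + 37| = √(37² + 37²) = 52.33
|T(j37)| = 1190 × 37 / (37.03 × 52.33) = 22.726
20 log₁₀(22.726) = 27.13 dB

27.1 dB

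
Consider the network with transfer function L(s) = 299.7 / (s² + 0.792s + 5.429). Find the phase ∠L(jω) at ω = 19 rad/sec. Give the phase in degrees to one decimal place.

∠[(j19)² + 0.792(j19) + 5.429] = ∠[-355.57 + j15.048] = 177.58°
∠L(j19) = −177.58° = -177.58°

-177.6°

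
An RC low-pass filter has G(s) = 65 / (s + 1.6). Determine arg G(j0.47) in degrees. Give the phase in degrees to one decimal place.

-16.4 deg

∠(j0.47 + 1.6) = arctan(0.47/1.6) = 16.37°
∠G(j0.47) = −16.37° = -16.37°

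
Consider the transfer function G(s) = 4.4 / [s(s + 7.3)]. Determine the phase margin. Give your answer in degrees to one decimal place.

85.3°

Gain crossover: |G(jω)| = 1 at ω ≈ 0.601 rad/s.
∠G(j0.601) = −90° − arctan(0.601/7.3) ≈ -94.70°
PM = 180° + (-94.70°) = 85.30°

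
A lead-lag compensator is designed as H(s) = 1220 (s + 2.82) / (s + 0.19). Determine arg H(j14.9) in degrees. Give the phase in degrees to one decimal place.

∠(j14.9 + 2.82) = arctan(14.9/2.82) = 79.28°
∠(j14.9 + 0.19) = arctan(14.9/0.19) = 89.27°
∠H(j14.9) = 79.28° − 89.27° = -9.99°

-10.0°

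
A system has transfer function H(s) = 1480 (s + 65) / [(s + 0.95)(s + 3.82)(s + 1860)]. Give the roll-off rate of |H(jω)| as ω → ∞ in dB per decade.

-40 dB/decade

With 1 zero and 3 poles, the high-frequency asymptotic slope is 20 × (1 − 3) = -40 dB/decade.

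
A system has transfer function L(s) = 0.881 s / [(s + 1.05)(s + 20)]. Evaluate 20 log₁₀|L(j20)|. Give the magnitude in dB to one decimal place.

|j20| = 20
|j20 + 1.05| = √(20² + 1.05²) = 20.03
|j20 + 20| = √(20² + 20²) = 28.28
|L(j20)| = 0.881 × 20 / (20.03 × 28.28) = 0.031105
20 log₁₀(0.031105) = -30.14 dB

-30.1 dB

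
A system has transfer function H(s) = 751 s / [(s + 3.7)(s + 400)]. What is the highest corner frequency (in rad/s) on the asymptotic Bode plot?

Break frequencies occur at each pole and zero magnitude: 3.7 rad/s, 400 rad/s.
The highest is 400 rad/s.

400 rad/s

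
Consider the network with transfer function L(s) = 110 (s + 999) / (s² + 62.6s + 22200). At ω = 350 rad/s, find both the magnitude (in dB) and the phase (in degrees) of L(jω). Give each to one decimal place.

|j350 + 999| = √(350² + 999²) = 1059
|(j350)² + 62.6(j350) + 22200| = |-1.003e+05 + j21910| = 1.027e+05
|L(j350)| = 110 × 1059 / 1.027e+05 = 1.1342
20 log₁₀(1.1342) = 1.09 dB
∠(j350 + 999) = arctan(350/999) = 19.31°
∠[(j350)² + 62.6(j350) + 22200] = ∠[-1.003e+05 + j21910] = 167.68°
∠L(j350) = 19.31° − 167.68° = -148.37°

|L| = 1.1 dB, ∠L = -148.4°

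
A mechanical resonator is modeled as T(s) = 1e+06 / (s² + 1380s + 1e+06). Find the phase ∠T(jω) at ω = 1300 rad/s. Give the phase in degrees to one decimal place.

∠[(j1300)² + 1380(j1300) + 1e+06] = ∠[-6.9e+05 + j1.794e+06] = 111.04°
∠T(j1300) = −111.04° = -111.04°

-111.0°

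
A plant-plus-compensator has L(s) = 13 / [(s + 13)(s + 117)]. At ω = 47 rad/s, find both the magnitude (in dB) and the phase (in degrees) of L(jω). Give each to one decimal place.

|j47 + 13| = √(47² + 13²) = 48.76
|j47 + 117| = √(47² + 117²) = 126.1
|L(j47)| = 13 / (48.76 × 126.1) = 0.0021143
20 log₁₀(0.0021143) = -53.50 dB
∠(j47 + 13) = arctan(47/13) = 74.54°
∠(j47 + 117) = arctan(47/117) = 21.89°
∠L(j47) = − (74.54° + 21.89°) = -96.42°

|L| = -53.5 dB, ∠L = -96.4 deg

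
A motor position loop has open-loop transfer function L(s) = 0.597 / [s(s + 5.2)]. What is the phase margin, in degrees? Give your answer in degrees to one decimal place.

88.7°

Gain crossover: |L(jω)| = 1 at ω ≈ 0.115 rad/s.
∠L(j0.115) = −90° − arctan(0.115/5.2) ≈ -91.26°
PM = 180° + (-91.26°) = 88.74°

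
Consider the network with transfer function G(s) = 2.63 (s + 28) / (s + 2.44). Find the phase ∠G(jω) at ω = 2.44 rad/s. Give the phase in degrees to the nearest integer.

-40°

∠(j2.44 + 28) = arctan(2.44/28) = 4.98°
∠(j2.44 + 2.44) = arctan(2.44/2.44) = 45.00°
∠G(j2.44) = 4.98° − 45.00° = -40.02°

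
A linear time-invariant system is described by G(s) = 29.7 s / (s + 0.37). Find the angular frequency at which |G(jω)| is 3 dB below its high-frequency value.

0.37 rad/s

For a single-pole high-pass, the −3 dB point is at the pole: ω = 0.37 rad/s.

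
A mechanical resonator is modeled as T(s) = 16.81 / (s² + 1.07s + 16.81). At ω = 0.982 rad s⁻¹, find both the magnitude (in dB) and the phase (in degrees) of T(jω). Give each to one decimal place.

|(j0.982)² + 1.07(j0.982) + 16.81| = |15.846 + j1.0507| = 15.88
|T(j0.982)| = 16.81 / 15.88 = 1.0585
20 log₁₀(1.0585) = 0.49 dB
∠[(j0.982)² + 1.07(j0.982) + 16.81] = ∠[15.846 + j1.0507] = 3.79°
∠T(j0.982) = −3.79° = -3.79°

|T| = 0.5 dB, ∠T = -3.8°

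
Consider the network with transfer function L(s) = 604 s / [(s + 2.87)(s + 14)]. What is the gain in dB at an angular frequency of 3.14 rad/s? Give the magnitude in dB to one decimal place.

|j3.14| = 3.14
|j3.14 + 2.87| = √(3.14² + 2.87²) = 4.254
|j3.14 + 14| = √(3.14² + 14²) = 14.35
|L(j3.14)| = 604 × 3.14 / (4.254 × 14.35) = 31.073
20 log₁₀(31.073) = 29.85 dB

29.8 dB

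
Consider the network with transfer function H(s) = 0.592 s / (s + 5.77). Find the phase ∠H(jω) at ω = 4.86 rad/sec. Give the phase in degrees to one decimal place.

∠(j4.86) = 90.00°
∠(j4.86 + 5.77) = arctan(4.86/5.77) = 40.11°
∠H(j4.86) = 90.00° − 40.11° = 49.89°

49.9 deg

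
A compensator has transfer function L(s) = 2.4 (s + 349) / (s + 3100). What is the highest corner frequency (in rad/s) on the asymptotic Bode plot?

3100 rad/s

Break frequencies occur at each pole and zero magnitude: 349 rad/s, 3100 rad/s.
The highest is 3100 rad/s.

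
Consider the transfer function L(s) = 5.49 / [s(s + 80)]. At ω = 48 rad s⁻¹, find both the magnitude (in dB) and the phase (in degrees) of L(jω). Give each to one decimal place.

|L| = -58.2 dB, ∠L = -121.0°

|j48 + 80| = √(48² + 80²) = 93.3
|j48| = 48
|L(j48)| = 5.49 / (93.3 × 48) = 0.0012259
20 log₁₀(0.0012259) = -58.23 dB
∠(j48 + 80) = arctan(48/80) = 30.96°
∠(j48) = 90.00°
∠L(j48) = − (30.96° + 90.00°) = -120.96°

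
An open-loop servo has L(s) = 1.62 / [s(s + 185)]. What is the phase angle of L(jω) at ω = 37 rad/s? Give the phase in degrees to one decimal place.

∠(j37 + 185) = arctan(37/185) = 11.31°
∠(j37) = 90.00°
∠L(j37) = − (11.31° + 90.00°) = -101.31°

-101.3°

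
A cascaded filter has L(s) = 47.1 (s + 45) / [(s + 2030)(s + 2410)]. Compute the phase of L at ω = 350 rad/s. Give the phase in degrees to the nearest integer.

∠(j350 + 45) = arctan(350/45) = 82.67°
∠(j350 + 2030) = arctan(350/2030) = 9.78°
∠(j350 + 2410) = arctan(350/2410) = 8.26°
∠L(j350) = 82.67° − (9.78° + 8.26°) = 64.63°

65 deg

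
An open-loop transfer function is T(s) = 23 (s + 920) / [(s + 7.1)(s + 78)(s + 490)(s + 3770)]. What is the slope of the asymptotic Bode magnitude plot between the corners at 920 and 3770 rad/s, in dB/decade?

In this band the factors already past their corner are: zero at 920, pole at 7.1, pole at 78, pole at 490; net slope = -40 dB/decade.

-40 dB/decade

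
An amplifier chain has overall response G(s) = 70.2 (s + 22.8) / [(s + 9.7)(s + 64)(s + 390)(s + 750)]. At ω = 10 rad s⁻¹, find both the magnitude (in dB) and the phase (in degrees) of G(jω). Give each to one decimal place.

|j10 + 22.8| = √(10² + 22.8²) = 24.9
|j10 + 9.7| = √(10² + 9.7²) = 13.93
|j10 + 64| = √(10² + 64²) = 64.78
|j10 + 390| = √(10² + 390²) = 390.1
|j10 + 750| = √(10² + 750²) = 750.1
|G(j10)| = 70.2 × 24.9 / (13.93 × 64.78 × 390.1 × 750.1) = 6.6184e-06
20 log₁₀(6.6184e-06) = -103.58 dB
∠(j10 + 22.8) = arctan(10/22.8) = 23.68°
∠(j10 + 9.7) = arctan(10/9.7) = 45.87°
∠(j10 + 64) = arctan(10/64) = 8.88°
∠(j10 + 390) = arctan(10/390) = 1.47°
∠(j10 + 750) = arctan(10/750) = 0.76°
∠G(j10) = 23.68° − (45.87° + 8.88° + 1.47° + 0.76°) = -33.30°

|G| = -103.6 dB, ∠G = -33.3 deg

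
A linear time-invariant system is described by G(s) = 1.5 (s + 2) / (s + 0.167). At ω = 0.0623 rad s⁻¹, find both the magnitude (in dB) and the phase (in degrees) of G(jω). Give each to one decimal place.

|G| = 24.5 dB, ∠G = -18.7°

|j0.0623 + 2| = √(0.0623² + 2²) = 2.001
|j0.0623 + 0.167| = √(0.0623² + 0.167²) = 0.1782
|G(j0.0623)| = 1.5 × 2.001 / 0.1782 = 16.839
20 log₁₀(16.839) = 24.53 dB
∠(j0.0623 + 2) = arctan(0.0623/2) = 1.78°
∠(j0.0623 + 0.167) = arctan(0.0623/0.167) = 20.46°
∠G(j0.0623) = 1.78° − 20.46° = -18.67°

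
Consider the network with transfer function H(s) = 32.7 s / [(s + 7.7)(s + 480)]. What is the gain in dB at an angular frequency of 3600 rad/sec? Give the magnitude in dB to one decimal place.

-40.9 dB

|j3600| = 3600
|j3600 + 7.7| = √(3600² + 7.7²) = 3600
|j3600 + 480| = √(3600² + 480²) = 3632
|H(j3600)| = 32.7 × 3600 / (3600 × 3632) = 0.0090036
20 log₁₀(0.0090036) = -40.91 dB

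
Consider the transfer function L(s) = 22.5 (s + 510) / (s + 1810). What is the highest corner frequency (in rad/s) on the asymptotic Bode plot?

1810 rad/s

Break frequencies occur at each pole and zero magnitude: 510 rad/s, 1810 rad/s.
The highest is 1810 rad/s.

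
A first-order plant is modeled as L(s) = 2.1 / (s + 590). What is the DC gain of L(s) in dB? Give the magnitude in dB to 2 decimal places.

L(0) = 2.1 / 590 = 0.0035593
20 log₁₀(0.0035593) = -48.973 dB

-48.97 dB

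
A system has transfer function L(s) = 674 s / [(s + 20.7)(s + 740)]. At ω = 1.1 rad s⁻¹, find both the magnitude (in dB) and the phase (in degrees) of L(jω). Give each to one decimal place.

|j1.1| = 1.1
|j1.1 + 20.7| = √(1.1² + 20.7²) = 20.73
|j1.1 + 740| = √(1.1² + 740²) = 740
|L(j1.1)| = 674 × 1.1 / (20.73 × 740) = 0.048332
20 log₁₀(0.048332) = -26.32 dB
∠(j1.1) = 90.00°
∠(j1.1 + 20.7) = arctan(1.1/20.7) = 3.04°
∠(j1.1 + 740) = arctan(1.1/740) = 0.09°
∠L(j1.1) = 90.00° − (3.04° + 0.09°) = 86.87°

|L| = -26.3 dB, ∠L = 86.9 deg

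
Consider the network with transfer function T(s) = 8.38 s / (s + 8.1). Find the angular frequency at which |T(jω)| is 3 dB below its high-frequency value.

For a single-pole high-pass, the −3 dB point is at the pole: ω = 8.1 rad/s.

8.1 rad/s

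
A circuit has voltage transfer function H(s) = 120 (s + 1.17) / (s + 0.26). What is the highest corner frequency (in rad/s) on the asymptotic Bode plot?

1.17 rad/s

Break frequencies occur at each pole and zero magnitude: 0.26 rad/s, 1.17 rad/s.
The highest is 1.17 rad/s.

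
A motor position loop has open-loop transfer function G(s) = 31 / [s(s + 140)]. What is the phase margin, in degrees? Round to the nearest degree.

Gain crossover: |G(jω)| = 1 at ω ≈ 0.221 rad/s.
∠G(j0.221) = −90° − arctan(0.221/140) ≈ -90.09°
PM = 180° + (-90.09°) = 89.91°

90°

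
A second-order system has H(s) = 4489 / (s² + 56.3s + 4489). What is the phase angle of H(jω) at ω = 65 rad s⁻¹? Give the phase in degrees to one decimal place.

-85.9°

∠[(j65)² + 56.3(j65) + 4489] = ∠[264 + j3659.5] = 85.87°
∠H(j65) = −85.87° = -85.87°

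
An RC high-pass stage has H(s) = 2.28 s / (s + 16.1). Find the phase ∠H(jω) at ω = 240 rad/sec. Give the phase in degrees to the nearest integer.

4°

∠(j240) = 90.00°
∠(j240 + 16.1) = arctan(240/16.1) = 86.16°
∠H(j240) = 90.00° − 86.16° = 3.84°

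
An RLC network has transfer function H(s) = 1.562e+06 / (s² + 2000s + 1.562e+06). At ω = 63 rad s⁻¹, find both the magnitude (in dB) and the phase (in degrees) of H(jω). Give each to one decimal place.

|(j63)² + 2000(j63) + 1.562e+06| = |1.558e+06 + j1.26e+05| = 1.563e+06
|H(j63)| = 1.562e+06 / 1.563e+06 = 0.99929
20 log₁₀(0.99929) = -0.01 dB
∠[(j63)² + 2000(j63) + 1.562e+06] = ∠[1.558e+06 + j1.26e+05] = 4.62°
∠H(j63) = −4.62° = -4.62°

|H| = -0.0 dB, ∠H = -4.6°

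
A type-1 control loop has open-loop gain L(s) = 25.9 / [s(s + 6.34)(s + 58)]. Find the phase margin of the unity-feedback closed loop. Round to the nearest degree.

89°

Gain crossover: |L(jω)| = 1 at ω ≈ 0.0704 rad/s.
∠L(j0.0704) = −90° − arctan(0.0704/6.34) − arctan(0.0704/58) ≈ -90.71°
PM = 180° + (-90.71°) = 89.29°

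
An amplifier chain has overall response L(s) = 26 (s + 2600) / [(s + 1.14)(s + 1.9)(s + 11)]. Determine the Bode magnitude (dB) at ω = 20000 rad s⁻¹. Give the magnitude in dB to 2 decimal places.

-143.67 dB

|j20000 + 2600| = √(20000² + 2600²) = 2.017e+04
|j20000 + 1.14| = √(20000² + 1.14²) = 2e+04
|j20000 + 1.9| = √(20000² + 1.9²) = 2e+04
|j20000 + 11| = √(20000² + 11²) = 2e+04
|L(j20000)| = 26 × 2.017e+04 / (2e+04 × 2e+04 × 2e+04) = 6.5547e-08
20 log₁₀(6.5547e-08) = -143.669 dB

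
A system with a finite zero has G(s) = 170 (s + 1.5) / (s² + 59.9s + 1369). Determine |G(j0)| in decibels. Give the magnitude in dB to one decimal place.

G(0) = 170 × 1.5 / 1369 = 0.18627
20 log₁₀(0.18627) = -14.60 dB

-14.6 dB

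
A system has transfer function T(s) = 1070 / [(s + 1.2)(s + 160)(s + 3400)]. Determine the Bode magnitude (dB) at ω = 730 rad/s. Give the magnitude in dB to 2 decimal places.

|j730 + 1.2| = √(730² + 1.2²) = 730
|j730 + 160| = √(730² + 160²) = 747.3
|j730 + 3400| = √(730² + 3400²) = 3477
|T(j730)| = 1070 / (730 × 747.3 × 3477) = 5.6401e-07
20 log₁₀(5.6401e-07) = -124.974 dB

-124.97 dB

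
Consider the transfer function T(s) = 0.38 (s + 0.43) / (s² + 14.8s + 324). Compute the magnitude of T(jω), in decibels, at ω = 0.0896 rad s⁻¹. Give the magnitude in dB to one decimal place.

-65.8 dB

|j0.0896 + 0.43| = √(0.0896² + 0.43²) = 0.4392
|(j0.0896)² + 14.8(j0.0896) + 324| = |323.99 + j1.3261| = 324
|T(j0.0896)| = 0.38 × 0.4392 / 324 = 0.00051516
20 log₁₀(0.00051516) = -65.76 dB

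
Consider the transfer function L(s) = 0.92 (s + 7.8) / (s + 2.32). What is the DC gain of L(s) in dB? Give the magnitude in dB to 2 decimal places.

9.81 dB

L(0) = 0.92 × 7.8 / 2.32 = 3.0931
20 log₁₀(3.0931) = 9.808 dB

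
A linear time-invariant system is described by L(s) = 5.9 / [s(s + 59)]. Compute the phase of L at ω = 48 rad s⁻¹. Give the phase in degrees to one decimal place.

-129.1°

∠(j48 + 59) = arctan(48/59) = 39.13°
∠(j48) = 90.00°
∠L(j48) = − (39.13° + 90.00°) = -129.13°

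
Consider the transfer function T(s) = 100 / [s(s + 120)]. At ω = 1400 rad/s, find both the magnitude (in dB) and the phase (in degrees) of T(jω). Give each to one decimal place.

|j1400 + 120| = √(1400² + 120²) = 1405
|j1400| = 1400
|T(j1400)| = 100 / (1405 × 1400) = 5.0834e-05
20 log₁₀(5.0834e-05) = -85.88 dB
∠(j1400 + 120) = arctan(1400/120) = 85.10°
∠(j1400) = 90.00°
∠T(j1400) = − (85.10° + 90.00°) = -175.10°

|T| = -85.9 dB, ∠T = -175.1°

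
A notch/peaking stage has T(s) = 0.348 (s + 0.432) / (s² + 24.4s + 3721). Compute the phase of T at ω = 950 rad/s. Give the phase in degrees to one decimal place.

∠(j950 + 0.432) = arctan(950/0.432) = 89.97°
∠[(j950)² + 24.4(j950) + 3721] = ∠[-8.9878e+05 + j23180] = 178.52°
∠T(j950) = 89.97° − 178.52° = -88.55°

-88.5°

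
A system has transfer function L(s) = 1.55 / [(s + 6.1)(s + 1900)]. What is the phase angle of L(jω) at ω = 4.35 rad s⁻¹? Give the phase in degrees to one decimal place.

-35.6°

∠(j4.35 + 6.1) = arctan(4.35/6.1) = 35.49°
∠(j4.35 + 1900) = arctan(4.35/1900) = 0.13°
∠L(j4.35) = − (35.49° + 0.13°) = -35.62°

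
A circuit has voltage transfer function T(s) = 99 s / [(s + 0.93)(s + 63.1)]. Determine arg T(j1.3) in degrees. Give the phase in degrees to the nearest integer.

34°

∠(j1.3) = 90.00°
∠(j1.3 + 0.93) = arctan(1.3/0.93) = 54.42°
∠(j1.3 + 63.1) = arctan(1.3/63.1) = 1.18°
∠T(j1.3) = 90.00° − (54.42° + 1.18°) = 34.40°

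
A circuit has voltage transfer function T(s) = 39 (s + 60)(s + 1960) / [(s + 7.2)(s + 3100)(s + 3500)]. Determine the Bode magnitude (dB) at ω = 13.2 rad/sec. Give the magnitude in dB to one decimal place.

|j13.2 + 60| = √(13.2² + 60²) = 61.43
|j13.2 + 1960| = √(13.2² + 1960²) = 1960
|j13.2 + 7.2| = √(13.2² + 7.2²) = 15.04
|j13.2 + 3100| = √(13.2² + 3100²) = 3100
|j13.2 + 3500| = √(13.2² + 3500²) = 3500
|T(j13.2)| = 39 × 61.43 × 1960 / (15.04 × 3100 × 3500) = 0.028786
20 log₁₀(0.028786) = -30.82 dB

-30.8 dB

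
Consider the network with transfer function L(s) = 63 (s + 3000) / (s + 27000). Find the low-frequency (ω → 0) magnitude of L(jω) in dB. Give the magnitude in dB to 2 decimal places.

16.90 dB

L(0) = 63 × 3000 / 27000 = 7
20 log₁₀(7) = 16.902 dB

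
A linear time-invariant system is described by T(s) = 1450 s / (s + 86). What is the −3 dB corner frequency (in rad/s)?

86 rad/s

For a single-pole high-pass, the −3 dB point is at the pole: ω = 86 rad/s.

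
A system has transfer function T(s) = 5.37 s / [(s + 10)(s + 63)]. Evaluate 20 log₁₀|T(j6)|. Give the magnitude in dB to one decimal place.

-27.2 dB

|j6| = 6
|j6 + 10| = √(6² + 10²) = 11.66
|j6 + 63| = √(6² + 63²) = 63.29
|T(j6)| = 5.37 × 6 / (11.66 × 63.29) = 0.043657
20 log₁₀(0.043657) = -27.20 dB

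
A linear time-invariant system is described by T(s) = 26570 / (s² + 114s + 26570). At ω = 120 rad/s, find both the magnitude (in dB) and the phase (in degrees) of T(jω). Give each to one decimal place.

|(j120)² + 114(j120) + 26570| = |12170 + j13680| = 1.831e+04
|T(j120)| = 26570 / 1.831e+04 = 1.4511
20 log₁₀(1.4511) = 3.23 dB
∠[(j120)² + 114(j120) + 26570] = ∠[12170 + j13680] = 48.34°
∠T(j120) = −48.34° = -48.34°

|T| = 3.2 dB, ∠T = -48.3°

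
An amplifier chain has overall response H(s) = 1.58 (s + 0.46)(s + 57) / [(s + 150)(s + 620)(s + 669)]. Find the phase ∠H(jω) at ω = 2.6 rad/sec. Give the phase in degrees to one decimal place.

81.1°

∠(j2.6 + 0.46) = arctan(2.6/0.46) = 79.97°
∠(j2.6 + 57) = arctan(2.6/57) = 2.61°
∠(j2.6 + 150) = arctan(2.6/150) = 0.99°
∠(j2.6 + 620) = arctan(2.6/620) = 0.24°
∠(j2.6 + 669) = arctan(2.6/669) = 0.22°
∠H(j2.6) = 79.97° + 2.61° − (0.99° + 0.24° + 0.22°) = 81.12°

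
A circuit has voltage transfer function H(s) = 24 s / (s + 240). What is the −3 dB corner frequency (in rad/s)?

For a single-pole high-pass, the −3 dB point is at the pole: ω = 240 rad/s.

240 rad/s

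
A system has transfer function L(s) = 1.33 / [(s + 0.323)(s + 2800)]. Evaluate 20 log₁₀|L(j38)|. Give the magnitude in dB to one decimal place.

-98.1 dB

|j38 + 0.323| = √(38² + 0.323²) = 38
|j38 + 2800| = √(38² + 2800²) = 2800
|L(j38)| = 1.33 / (38 × 2800) = 1.2498e-05
20 log₁₀(1.2498e-05) = -98.06 dB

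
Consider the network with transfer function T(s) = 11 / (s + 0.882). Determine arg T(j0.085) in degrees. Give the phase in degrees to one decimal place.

-5.5 deg

∠(j0.085 + 0.882) = arctan(0.085/0.882) = 5.50°
∠T(j0.085) = −5.50° = -5.50°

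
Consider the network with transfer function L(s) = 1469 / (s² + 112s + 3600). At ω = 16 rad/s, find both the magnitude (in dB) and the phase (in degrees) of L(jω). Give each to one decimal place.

|(j16)² + 112(j16) + 3600| = |3344 + j1792| = 3794
|L(j16)| = 1469 / 3794 = 0.3872
20 log₁₀(0.3872) = -8.24 dB
∠[(j16)² + 112(j16) + 3600] = ∠[3344 + j1792] = 28.19°
∠L(j16) = −28.19° = -28.19°

|L| = -8.2 dB, ∠L = -28.2 deg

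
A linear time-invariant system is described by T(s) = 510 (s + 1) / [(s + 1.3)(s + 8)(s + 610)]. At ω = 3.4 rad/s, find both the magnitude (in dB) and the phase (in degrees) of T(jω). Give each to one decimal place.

|T| = -20.6 dB, ∠T = -18.8°

|j3.4 + 1| = √(3.4² + 1²) = 3.544
|j3.4 + 1.3| = √(3.4² + 1.3²) = 3.64
|j3.4 + 8| = √(3.4² + 8²) = 8.693
|j3.4 + 610| = √(3.4² + 610²) = 610
|T(j3.4)| = 510 × 3.544 / (3.64 × 8.693 × 610) = 0.093643
20 log₁₀(0.093643) = -20.57 dB
∠(j3.4 + 1) = arctan(3.4/1) = 73.61°
∠(j3.4 + 1.3) = arctan(3.4/1.3) = 69.08°
∠(j3.4 + 8) = arctan(3.4/8) = 23.03°
∠(j3.4 + 610) = arctan(3.4/610) = 0.32°
∠T(j3.4) = 73.61° − (69.08° + 23.03° + 0.32°) = -18.81°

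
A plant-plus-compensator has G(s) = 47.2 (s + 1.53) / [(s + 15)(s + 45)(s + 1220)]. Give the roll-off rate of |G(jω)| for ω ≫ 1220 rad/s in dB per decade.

With 1 zero and 3 poles, the high-frequency asymptotic slope is 20 × (1 − 3) = -40 dB/decade.

-40 dB/decade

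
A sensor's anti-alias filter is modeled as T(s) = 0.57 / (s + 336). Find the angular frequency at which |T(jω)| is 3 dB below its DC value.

For a single-pole low-pass, the −3 dB point is at the pole: ω = 336 rad/s.

336 rad/s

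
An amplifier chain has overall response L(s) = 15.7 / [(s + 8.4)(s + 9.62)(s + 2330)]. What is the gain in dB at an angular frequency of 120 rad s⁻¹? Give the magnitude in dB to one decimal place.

|j120 + 8.4| = √(120² + 8.4²) = 120.3
|j120 + 9.62| = √(120² + 9.62²) = 120.4
|j120 + 2330| = √(120² + 2330²) = 2333
|L(j120)| = 15.7 / (120.3 × 120.4 × 2333) = 4.6468e-07
20 log₁₀(4.6468e-07) = -126.66 dB

-126.7 dB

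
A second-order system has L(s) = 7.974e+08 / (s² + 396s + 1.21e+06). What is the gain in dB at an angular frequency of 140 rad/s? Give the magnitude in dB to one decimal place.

56.5 dB

|(j140)² + 396(j140) + 1.21e+06| = |1.1904e+06 + j55440| = 1.192e+06
|L(j140)| = 7.974e+08 / 1.192e+06 = 669.13
20 log₁₀(669.13) = 56.51 dB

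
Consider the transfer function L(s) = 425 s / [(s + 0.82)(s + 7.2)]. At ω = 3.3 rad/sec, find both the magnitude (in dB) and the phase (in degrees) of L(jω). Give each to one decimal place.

|j3.3| = 3.3
|j3.3 + 0.82| = √(3.3² + 0.82²) = 3.4
|j3.3 + 7.2| = √(3.3² + 7.2²) = 7.92
|L(j3.3)| = 425 × 3.3 / (3.4 × 7.92) = 52.076
20 log₁₀(52.076) = 34.33 dB
∠(j3.3) = 90.00°
∠(j3.3 + 0.82) = arctan(3.3/0.82) = 76.05°
∠(j3.3 + 7.2) = arctan(3.3/7.2) = 24.62°
∠L(j3.3) = 90.00° − (76.05° + 24.62°) = -10.67°

|L| = 34.3 dB, ∠L = -10.7°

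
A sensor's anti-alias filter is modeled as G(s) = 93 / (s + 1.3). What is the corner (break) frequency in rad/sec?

The single real pole at s = −1.3 gives a corner at ω = 1.3 rad/sec.

1.3 rad/sec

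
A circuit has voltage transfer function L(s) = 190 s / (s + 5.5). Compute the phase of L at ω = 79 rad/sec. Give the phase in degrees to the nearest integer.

∠(j79) = 90.00°
∠(j79 + 5.5) = arctan(79/5.5) = 86.02°
∠L(j79) = 90.00° − 86.02° = 3.98°

4°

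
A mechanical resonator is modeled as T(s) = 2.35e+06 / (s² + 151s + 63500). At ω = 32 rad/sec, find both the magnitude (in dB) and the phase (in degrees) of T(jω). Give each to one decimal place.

|T| = 31.5 dB, ∠T = -4.4°

|(j32)² + 151(j32) + 63500| = |62476 + j4832| = 6.266e+04
|T(j32)| = 2.35e+06 / 6.266e+04 = 37.502
20 log₁₀(37.502) = 31.48 dB
∠[(j32)² + 151(j32) + 63500] = ∠[62476 + j4832] = 4.42°
∠T(j32) = −4.42° = -4.42°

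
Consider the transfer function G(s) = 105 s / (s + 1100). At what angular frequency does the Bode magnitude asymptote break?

The single real pole at s = −1100 gives a corner at ω = 1100 rad/s.

1100 rad/s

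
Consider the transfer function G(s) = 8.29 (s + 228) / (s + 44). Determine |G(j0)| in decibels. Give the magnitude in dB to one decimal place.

32.7 dB

G(0) = 8.29 × 228 / 44 = 42.957
20 log₁₀(42.957) = 32.66 dB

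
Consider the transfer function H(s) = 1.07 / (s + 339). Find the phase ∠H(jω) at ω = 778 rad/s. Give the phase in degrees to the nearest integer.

∠(j778 + 339) = arctan(778/339) = 66.46°
∠H(j778) = −66.46° = -66.46°

-66°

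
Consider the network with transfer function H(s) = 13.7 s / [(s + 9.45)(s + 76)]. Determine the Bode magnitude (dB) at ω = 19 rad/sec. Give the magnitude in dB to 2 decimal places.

|j19| = 19
|j19 + 9.45| = √(19² + 9.45²) = 21.22
|j19 + 76| = √(19² + 76²) = 78.34
|H(j19)| = 13.7 × 19 / (21.22 × 78.34) = 0.15658
20 log₁₀(0.15658) = -16.105 dB

-16.11 dB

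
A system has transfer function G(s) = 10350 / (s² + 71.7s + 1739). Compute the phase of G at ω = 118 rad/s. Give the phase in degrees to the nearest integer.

∠[(j118)² + 71.7(j118) + 1739] = ∠[-12185 + j8460.6] = 145.23°
∠G(j118) = −145.23° = -145.23°

-145°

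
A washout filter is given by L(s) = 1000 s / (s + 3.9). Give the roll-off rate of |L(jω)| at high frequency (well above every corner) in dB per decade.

With 1 zero and 1 pole, the high-frequency asymptotic slope is 20 × (1 − 1) = 0 dB/decade.

0 dB/decade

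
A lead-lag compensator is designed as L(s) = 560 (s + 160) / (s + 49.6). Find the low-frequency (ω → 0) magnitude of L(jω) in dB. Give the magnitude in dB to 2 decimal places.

65.14 dB

L(0) = 560 × 160 / 49.6 = 1806.5
20 log₁₀(1806.5) = 65.137 dB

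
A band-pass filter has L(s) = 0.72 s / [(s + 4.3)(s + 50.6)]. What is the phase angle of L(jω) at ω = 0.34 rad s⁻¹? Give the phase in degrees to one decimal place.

∠(j0.34) = 90.00°
∠(j0.34 + 4.3) = arctan(0.34/4.3) = 4.52°
∠(j0.34 + 50.6) = arctan(0.34/50.6) = 0.38°
∠L(j0.34) = 90.00° − (4.52° + 0.38°) = 85.09°

85.1°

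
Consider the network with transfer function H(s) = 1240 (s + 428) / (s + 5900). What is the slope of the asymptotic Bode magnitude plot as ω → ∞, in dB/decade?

0 dB/decade

With 1 zero and 1 pole, the high-frequency asymptotic slope is 20 × (1 − 1) = 0 dB/decade.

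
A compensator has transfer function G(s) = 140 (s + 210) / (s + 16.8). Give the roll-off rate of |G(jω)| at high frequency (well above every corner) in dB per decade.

0 dB/decade

With 1 zero and 1 pole, the high-frequency asymptotic slope is 20 × (1 − 1) = 0 dB/decade.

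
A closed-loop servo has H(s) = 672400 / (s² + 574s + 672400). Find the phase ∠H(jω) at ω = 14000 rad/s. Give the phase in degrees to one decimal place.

-177.6 deg

∠[(j14000)² + 574(j14000) + 672400] = ∠[-1.9533e+08 + j8.036e+06] = 177.64°
∠H(j14000) = −177.64° = -177.64°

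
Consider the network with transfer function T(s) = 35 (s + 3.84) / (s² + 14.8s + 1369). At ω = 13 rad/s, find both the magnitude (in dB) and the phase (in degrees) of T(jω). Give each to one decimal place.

|j13 + 3.84| = √(13² + 3.84²) = 13.56
|(j13)² + 14.8(j13) + 1369| = |1200 + j192.4| = 1215
|T(j13)| = 35 × 13.56 / 1215 = 0.39038
20 log₁₀(0.39038) = -8.17 dB
∠(j13 + 3.84) = arctan(13/3.84) = 73.54°
∠[(j13)² + 14.8(j13) + 1369] = ∠[1200 + j192.4] = 9.11°
∠T(j13) = 73.54° − 9.11° = 64.43°

|T| = -8.2 dB, ∠T = 64.4 deg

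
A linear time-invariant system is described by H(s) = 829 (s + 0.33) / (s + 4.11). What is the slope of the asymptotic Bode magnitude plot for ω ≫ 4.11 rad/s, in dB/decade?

With 1 zero and 1 pole, the high-frequency asymptotic slope is 20 × (1 − 1) = 0 dB/decade.

0 dB/decade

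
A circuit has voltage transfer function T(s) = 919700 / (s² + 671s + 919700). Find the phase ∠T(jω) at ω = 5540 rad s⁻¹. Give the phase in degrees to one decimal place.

-172.9 deg

∠[(j5540)² + 671(j5540) + 919700] = ∠[-2.9772e+07 + j3.7173e+06] = 172.88°
∠T(j5540) = −172.88° = -172.88°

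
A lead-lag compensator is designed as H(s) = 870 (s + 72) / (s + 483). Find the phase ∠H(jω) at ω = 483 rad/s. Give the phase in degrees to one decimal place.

∠(j483 + 72) = arctan(483/72) = 81.52°
∠(j483 + 483) = arctan(483/483) = 45.00°
∠H(j483) = 81.52° − 45.00° = 36.52°

36.5°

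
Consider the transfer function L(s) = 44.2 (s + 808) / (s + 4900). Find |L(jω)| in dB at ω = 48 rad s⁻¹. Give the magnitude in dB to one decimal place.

|j48 + 808| = √(48² + 808²) = 809.4
|j48 + 4900| = √(48² + 4900²) = 4900
|L(j48)| = 44.2 × 809.4 / 4900 = 7.301
20 log₁₀(7.301) = 17.27 dB

17.3 dB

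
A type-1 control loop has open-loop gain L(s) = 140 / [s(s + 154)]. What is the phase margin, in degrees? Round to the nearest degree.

90°

Gain crossover: |L(jω)| = 1 at ω ≈ 0.909 rad s⁻¹.
∠L(j0.909) = −90° − arctan(0.909/154) ≈ -90.34°
PM = 180° + (-90.34°) = 89.66°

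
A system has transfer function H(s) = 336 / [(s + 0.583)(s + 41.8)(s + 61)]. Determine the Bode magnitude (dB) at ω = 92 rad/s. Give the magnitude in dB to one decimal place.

|j92 + 0.583| = √(92² + 0.583²) = 92
|j92 + 41.8| = √(92² + 41.8²) = 101.1
|j92 + 61| = √(92² + 61²) = 110.4
|H(j92)| = 336 / (92 × 101.1 × 110.4) = 0.00032741
20 log₁₀(0.00032741) = -69.70 dB

-69.7 dB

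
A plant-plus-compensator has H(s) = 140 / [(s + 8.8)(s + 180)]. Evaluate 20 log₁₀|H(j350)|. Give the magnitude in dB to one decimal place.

-59.9 dB

|j350 + 8.8| = √(350² + 8.8²) = 350.1
|j350 + 180| = √(350² + 180²) = 393.6
|H(j350)| = 140 / (350.1 × 393.6) = 0.001016
20 log₁₀(0.001016) = -59.86 dB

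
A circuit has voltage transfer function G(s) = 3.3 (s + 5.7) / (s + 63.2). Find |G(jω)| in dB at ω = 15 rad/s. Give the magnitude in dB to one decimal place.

-1.8 dB

|j15 + 5.7| = √(15² + 5.7²) = 16.05
|j15 + 63.2| = √(15² + 63.2²) = 64.96
|G(j15)| = 3.3 × 16.05 / 64.96 = 0.81522
20 log₁₀(0.81522) = -1.77 dB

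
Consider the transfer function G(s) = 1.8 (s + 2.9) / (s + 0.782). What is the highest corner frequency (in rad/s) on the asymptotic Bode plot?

Break frequencies occur at each pole and zero magnitude: 0.782 rad/s, 2.9 rad/s.
The highest is 2.9 rad/s.

2.9 rad/s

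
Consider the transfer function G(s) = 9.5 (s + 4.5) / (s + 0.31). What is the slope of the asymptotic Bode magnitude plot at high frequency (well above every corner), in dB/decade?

0 dB/decade

With 1 zero and 1 pole, the high-frequency asymptotic slope is 20 × (1 − 1) = 0 dB/decade.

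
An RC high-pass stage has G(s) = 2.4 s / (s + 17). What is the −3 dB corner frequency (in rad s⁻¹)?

17 rad s⁻¹

For a single-pole high-pass, the −3 dB point is at the pole: ω = 17 rad s⁻¹.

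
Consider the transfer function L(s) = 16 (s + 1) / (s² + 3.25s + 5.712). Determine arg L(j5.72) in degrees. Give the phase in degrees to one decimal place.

∠(j5.72 + 1) = arctan(5.72/1) = 80.08°
∠[(j5.72)² + 3.25(j5.72) + 5.712] = ∠[-27.006 + j18.59] = 145.46°
∠L(j5.72) = 80.08° − 145.46° = -65.37°

-65.4 deg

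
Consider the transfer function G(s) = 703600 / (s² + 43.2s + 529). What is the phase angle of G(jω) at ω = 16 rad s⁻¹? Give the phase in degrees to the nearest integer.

∠[(j16)² + 43.2(j16) + 529] = ∠[273 + j691.2] = 68.45°
∠G(j16) = −68.45° = -68.45°

-68°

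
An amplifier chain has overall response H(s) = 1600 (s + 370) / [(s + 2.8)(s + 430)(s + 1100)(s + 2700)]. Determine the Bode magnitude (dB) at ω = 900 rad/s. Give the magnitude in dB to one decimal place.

-127.4 dB

|j900 + 370| = √(900² + 370²) = 973.1
|j900 + 2.8| = √(900² + 2.8²) = 900
|j900 + 430| = √(900² + 430²) = 997.4
|j900 + 1100| = √(900² + 1100²) = 1421
|j900 + 2700| = √(900² + 2700²) = 2846
|H(j900)| = 1600 × 973.1 / (900 × 997.4 × 1421 × 2846) = 4.2877e-07
20 log₁₀(4.2877e-07) = -127.36 dB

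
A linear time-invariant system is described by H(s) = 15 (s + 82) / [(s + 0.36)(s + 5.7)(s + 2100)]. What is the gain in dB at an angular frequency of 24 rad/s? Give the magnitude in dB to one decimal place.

|j24 + 82| = √(24² + 82²) = 85.44
|j24 + 0.36| = √(24² + 0.36²) = 24
|j24 + 5.7| = √(24² + 5.7²) = 24.67
|j24 + 2100| = √(24² + 2100²) = 2100
|H(j24)| = 15 × 85.44 / (24 × 24.67 × 2100) = 0.0010307
20 log₁₀(0.0010307) = -59.74 dB

-59.7 dB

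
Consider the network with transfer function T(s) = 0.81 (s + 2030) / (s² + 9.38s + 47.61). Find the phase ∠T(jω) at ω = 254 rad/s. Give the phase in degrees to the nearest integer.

∠(j254 + 2030) = arctan(254/2030) = 7.13°
∠[(j254)² + 9.38(j254) + 47.61] = ∠[-64468 + j2382.5] = 177.88°
∠T(j254) = 7.13° − 177.88° = -170.75°

-171°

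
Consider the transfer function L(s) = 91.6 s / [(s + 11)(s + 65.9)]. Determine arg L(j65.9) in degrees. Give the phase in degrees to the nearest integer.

∠(j65.9) = 90.00°
∠(j65.9 + 11) = arctan(65.9/11) = 80.52°
∠(j65.9 + 65.9) = arctan(65.9/65.9) = 45.00°
∠L(j65.9) = 90.00° − (80.52° + 45.00°) = -35.52°

-36°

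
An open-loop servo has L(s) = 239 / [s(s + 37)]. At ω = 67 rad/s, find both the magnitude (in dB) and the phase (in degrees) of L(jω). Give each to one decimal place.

|L| = -26.6 dB, ∠L = -151.1 deg

|j67 + 37| = √(67² + 37²) = 76.54
|j67| = 67
|L(j67)| = 239 / (76.54 × 67) = 0.046607
20 log₁₀(0.046607) = -26.63 dB
∠(j67 + 37) = arctan(67/37) = 61.09°
∠(j67) = 90.00°
∠L(j67) = − (61.09° + 90.00°) = -151.09°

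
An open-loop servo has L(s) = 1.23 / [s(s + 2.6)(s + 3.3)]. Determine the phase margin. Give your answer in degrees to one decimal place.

84.4°

Gain crossover: |L(jω)| = 1 at ω ≈ 0.143 rad/s.
∠L(j0.143) = −90° − arctan(0.143/2.6) − arctan(0.143/3.3) ≈ -95.63°
PM = 180° + (-95.63°) = 84.37°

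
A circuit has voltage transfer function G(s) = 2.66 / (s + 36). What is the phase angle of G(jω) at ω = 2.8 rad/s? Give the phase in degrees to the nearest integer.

∠(j2.8 + 36) = arctan(2.8/36) = 4.45°
∠G(j2.8) = −4.45° = -4.45°

-4°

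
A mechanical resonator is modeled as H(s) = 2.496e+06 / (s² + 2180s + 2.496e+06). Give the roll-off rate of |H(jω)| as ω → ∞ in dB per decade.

-40 dB/decade

With 0 zeros and 2 poles, the high-frequency asymptotic slope is 20 × (0 − 2) = -40 dB/decade.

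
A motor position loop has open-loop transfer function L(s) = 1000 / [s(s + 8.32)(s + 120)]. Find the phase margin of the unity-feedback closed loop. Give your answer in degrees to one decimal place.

82.7°

Gain crossover: |L(jω)| = 1 at ω ≈ 0.994 rad/s.
∠L(j0.994) = −90° − arctan(0.994/8.32) − arctan(0.994/120) ≈ -97.29°
PM = 180° + (-97.29°) = 82.71°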